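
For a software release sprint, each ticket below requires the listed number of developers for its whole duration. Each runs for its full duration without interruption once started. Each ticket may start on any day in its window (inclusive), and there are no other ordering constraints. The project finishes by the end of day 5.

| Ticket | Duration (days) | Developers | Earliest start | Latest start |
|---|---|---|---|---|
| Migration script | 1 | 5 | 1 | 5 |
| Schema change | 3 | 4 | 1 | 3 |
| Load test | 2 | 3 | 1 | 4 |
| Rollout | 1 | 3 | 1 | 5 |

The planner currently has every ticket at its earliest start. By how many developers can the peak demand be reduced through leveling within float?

8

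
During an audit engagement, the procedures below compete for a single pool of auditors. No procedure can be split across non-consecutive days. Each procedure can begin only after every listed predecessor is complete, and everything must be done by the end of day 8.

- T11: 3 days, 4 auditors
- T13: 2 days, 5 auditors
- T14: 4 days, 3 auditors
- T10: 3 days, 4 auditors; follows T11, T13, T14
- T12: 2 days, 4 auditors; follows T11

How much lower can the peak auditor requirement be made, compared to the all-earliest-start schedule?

4

Early-start peak: d1:12  d2:12  d3:7  d4:7  d5:8  d6:4  d7:4  d8:0 ⇒ 12.
Leveled (T11@1, T13@4, T14@1, T10@6, T12@6): d1:7  d2:7  d3:7  d4:8  d5:5  d6:8  d7:8  d8:4 ⇒ 8.
Reduction 12 − 8 = 4.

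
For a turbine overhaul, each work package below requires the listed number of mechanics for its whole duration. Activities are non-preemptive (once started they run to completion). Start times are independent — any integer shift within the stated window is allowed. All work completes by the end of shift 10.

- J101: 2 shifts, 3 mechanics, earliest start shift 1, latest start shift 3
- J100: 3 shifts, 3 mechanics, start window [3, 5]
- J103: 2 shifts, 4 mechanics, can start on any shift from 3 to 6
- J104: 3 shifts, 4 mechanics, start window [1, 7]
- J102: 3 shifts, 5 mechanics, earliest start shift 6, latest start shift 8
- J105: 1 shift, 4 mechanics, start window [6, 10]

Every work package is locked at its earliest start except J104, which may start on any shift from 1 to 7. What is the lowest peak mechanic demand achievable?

J104@1: s1:7  s2:7  s3:11  s4:7  s5:3  s6:9  s7:5  s8:5  s9:0  s10:0 → peak 11
J104@2: s1:3  s2:7  s3:11  s4:11  s5:3  s6:9  s7:5  s8:5  s9:0  s10:0 → peak 11
J104@3: s1:3  s2:3  s3:11  s4:11  s5:7  s6:9  s7:5  s8:5  s9:0  s10:0 → peak 11
J104@4: s1:3  s2:3  s3:7  s4:11  s5:7  s6:13  s7:5  s8:5  s9:0  s10:0 → peak 13
J104@5: s1:3  s2:3  s3:7  s4:7  s5:7  s6:13  s7:9  s8:5  s9:0  s10:0 → peak 13
J104@6: s1:3  s2:3  s3:7  s4:7  s5:3  s6:13  s7:9  s8:9  s9:0  s10:0 → peak 13
J104@7: s1:3  s2:3  s3:7  s4:7  s5:3  s6:9  s7:9  s8:9  s9:4  s10:0 → peak 9
Best is J104@7, peak 9.

9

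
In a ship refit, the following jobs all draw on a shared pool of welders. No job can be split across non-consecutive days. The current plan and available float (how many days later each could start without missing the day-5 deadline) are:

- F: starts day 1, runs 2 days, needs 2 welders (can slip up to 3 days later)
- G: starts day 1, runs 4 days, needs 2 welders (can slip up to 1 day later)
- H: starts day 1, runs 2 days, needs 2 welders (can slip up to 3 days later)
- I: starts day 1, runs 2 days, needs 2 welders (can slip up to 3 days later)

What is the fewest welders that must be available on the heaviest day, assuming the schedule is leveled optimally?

6

Early-start (F@1, G@1, H@1, I@1) gives peak 8: d1:8  d2:8  d3:2  d4:2  d5:0.
Shift I→3.
Schedule F@1, G@1, H@1, I@3: d1:6  d2:6  d3:4  d4:4  d5:0 — peak 6.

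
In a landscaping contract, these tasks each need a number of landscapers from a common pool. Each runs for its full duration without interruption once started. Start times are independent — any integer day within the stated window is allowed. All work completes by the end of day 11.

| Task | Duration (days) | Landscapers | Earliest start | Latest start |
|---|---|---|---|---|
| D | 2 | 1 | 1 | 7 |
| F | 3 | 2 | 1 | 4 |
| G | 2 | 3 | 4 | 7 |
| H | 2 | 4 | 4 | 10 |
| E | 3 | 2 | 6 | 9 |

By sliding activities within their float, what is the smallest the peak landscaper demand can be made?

4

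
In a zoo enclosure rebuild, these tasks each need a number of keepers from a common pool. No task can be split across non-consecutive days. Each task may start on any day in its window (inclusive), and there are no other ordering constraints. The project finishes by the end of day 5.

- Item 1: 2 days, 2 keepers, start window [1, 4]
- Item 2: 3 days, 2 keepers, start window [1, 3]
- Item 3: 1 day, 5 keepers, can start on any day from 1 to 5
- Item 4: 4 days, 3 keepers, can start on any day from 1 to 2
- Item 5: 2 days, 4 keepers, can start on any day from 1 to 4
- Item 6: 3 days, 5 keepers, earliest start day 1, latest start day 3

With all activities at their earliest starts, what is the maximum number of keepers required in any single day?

21

Early-start schedule: Item 1@1, Item 2@1, Item 3@1, Item 4@1, Item 5@1, Item 6@1.
Load per day: day 1: 21, day 2: 16, day 3: 10, day 4: 3, day 5: 0.
Peak is 21.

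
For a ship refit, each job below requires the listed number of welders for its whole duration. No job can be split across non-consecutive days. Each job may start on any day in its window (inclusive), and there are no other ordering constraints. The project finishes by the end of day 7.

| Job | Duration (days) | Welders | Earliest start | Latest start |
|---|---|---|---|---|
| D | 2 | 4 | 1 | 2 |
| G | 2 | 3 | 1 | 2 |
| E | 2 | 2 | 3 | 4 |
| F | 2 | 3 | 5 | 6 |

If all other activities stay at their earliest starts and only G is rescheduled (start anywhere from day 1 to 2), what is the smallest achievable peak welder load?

7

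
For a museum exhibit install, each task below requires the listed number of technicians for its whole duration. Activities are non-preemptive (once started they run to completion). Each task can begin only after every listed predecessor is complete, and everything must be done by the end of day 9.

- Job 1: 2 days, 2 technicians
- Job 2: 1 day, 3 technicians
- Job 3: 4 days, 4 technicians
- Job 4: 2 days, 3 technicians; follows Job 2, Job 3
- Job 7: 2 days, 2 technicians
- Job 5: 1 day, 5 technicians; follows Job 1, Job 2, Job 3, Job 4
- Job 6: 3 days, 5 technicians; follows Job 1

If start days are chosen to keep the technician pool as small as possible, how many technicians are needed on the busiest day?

8

Early-start (Job 1@1, Job 2@1, Job 3@1, Job 4@5, Job 7@1, Job 5@7, Job 6@3) gives peak 11: d1:11  d2:8  d3:9  d4:9  d5:8  d6:3  d7:5  d8:0  d9:0.
Shift Job 3→2, Job 4→6, Job 5→9, Job 6→6.
Schedule Job 1@1, Job 2@1, Job 3@2, Job 4@6, Job 7@1, Job 5@9, Job 6@6: d1:7  d2:8  d3:4  d4:4  d5:4  d6:8  d7:8  d8:5  d9:5 — peak 8.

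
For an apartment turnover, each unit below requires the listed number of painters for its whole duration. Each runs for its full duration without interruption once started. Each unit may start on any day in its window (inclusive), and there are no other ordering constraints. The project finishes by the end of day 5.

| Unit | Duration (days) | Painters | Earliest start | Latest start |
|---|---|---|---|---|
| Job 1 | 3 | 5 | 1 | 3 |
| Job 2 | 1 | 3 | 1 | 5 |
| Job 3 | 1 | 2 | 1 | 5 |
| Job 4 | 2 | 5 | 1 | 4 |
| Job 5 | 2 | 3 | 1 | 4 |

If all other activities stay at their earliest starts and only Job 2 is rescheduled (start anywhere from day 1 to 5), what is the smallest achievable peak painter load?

Job 2@1: d1:18  d2:13  d3:5  d4:0  d5:0 → peak 18
Job 2@2: d1:15  d2:16  d3:5  d4:0  d5:0 → peak 16
Job 2@3: d1:15  d2:13  d3:8  d4:0  d5:0 → peak 15
Job 2@4: d1:15  d2:13  d3:5  d4:3  d5:0 → peak 15
Job 2@5: d1:15  d2:13  d3:5  d4:0  d5:3 → peak 15
Best is Job 2@3, peak 15.

15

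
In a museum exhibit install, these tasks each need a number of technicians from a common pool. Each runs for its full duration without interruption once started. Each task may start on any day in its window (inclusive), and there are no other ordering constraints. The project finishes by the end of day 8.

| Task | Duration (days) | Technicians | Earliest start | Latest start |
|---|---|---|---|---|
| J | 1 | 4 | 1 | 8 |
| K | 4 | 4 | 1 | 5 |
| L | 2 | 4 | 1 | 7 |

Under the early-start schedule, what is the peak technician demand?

12

Early-start schedule: J@1, K@1, L@1.
Load per day: day 1: 12, day 2: 8, day 3: 4, day 4: 4, day 5: 0, day 6: 0, day 7: 0, day 8: 0.
Peak is 12.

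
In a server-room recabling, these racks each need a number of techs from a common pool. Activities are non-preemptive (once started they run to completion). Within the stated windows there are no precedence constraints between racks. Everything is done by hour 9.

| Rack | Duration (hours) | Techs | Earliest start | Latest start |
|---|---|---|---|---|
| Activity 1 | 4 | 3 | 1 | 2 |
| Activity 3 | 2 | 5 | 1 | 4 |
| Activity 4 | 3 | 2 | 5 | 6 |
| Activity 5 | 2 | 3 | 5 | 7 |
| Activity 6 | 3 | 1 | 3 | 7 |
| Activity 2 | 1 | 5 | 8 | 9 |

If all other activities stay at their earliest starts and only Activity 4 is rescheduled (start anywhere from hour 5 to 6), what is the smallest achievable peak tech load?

8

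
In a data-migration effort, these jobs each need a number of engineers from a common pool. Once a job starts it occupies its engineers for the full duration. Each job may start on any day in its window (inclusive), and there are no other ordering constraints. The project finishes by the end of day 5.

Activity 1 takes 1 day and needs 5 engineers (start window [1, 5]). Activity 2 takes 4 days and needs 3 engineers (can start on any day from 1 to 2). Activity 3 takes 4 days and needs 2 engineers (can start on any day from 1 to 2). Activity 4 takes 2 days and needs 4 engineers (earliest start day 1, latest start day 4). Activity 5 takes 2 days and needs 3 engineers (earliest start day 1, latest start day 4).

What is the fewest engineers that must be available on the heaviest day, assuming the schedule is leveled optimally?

Early-start (Activity 1@1, Activity 2@1, Activity 3@1, Activity 4@1, Activity 5@1) gives peak 17: d1:17  d2:12  d3:5  d4:5  d5:0.
Shift Activity 3→2, Activity 4→2, Activity 5→4.
Schedule Activity 1@1, Activity 2@1, Activity 3@2, Activity 4@2, Activity 5@4: d1:8  d2:9  d3:9  d4:8  d5:5 — peak 9.

9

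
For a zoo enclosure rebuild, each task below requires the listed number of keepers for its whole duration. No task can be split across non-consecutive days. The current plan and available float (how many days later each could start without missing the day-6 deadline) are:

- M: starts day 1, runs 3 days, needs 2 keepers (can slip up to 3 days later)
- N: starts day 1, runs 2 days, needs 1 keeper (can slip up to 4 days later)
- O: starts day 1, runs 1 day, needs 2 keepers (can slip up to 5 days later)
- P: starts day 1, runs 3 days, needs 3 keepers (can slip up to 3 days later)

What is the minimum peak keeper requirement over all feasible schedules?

4

Early-start (M@1, N@1, O@1, P@1) gives peak 8: d1:8  d2:6  d3:5  d4:0  d5:0  d6:0.
Shift O→3, P→4.
Schedule M@1, N@1, O@3, P@4: d1:3  d2:3  d3:4  d4:3  d5:3  d6:3 — peak 4.
Total keeper-days = 19 over 6 days ⇒ peak ≥ ⌈19/6⌉ = 4, so 4 is optimal.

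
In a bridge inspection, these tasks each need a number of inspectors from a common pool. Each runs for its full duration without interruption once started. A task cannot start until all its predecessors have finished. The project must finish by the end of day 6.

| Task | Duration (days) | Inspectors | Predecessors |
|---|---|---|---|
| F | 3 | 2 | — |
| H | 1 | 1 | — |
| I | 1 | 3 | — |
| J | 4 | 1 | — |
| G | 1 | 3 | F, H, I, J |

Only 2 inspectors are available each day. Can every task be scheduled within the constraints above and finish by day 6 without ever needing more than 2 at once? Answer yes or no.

Total inspector-days = 17; over 6 days the average is 17/6 > 2, so some day must exceed 2.

no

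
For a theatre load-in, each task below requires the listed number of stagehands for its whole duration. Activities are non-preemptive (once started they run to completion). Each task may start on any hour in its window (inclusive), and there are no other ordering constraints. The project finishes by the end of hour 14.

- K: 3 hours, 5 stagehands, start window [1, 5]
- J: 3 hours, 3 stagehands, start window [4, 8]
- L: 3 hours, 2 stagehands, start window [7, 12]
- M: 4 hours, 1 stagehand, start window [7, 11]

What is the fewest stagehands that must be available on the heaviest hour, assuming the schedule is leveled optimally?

5

Schedule K@1, J@4, L@7, M@7: h1:5  h2:5  h3:5  h4:3  h5:3  h6:3  h7:3  h8:3  h9:3  h10:1  h11:0  h12:0  h13:0  h14:0 — peak 5.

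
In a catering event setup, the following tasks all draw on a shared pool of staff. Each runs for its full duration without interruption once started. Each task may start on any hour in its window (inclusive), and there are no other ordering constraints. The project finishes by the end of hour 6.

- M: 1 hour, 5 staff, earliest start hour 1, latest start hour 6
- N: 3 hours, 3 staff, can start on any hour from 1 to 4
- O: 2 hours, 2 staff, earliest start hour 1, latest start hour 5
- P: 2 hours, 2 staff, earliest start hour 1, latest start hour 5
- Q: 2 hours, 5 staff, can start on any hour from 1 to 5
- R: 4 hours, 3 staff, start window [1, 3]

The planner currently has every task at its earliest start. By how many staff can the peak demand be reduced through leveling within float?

12

Early-start peak: h1:20  h2:15  h3:6  h4:3  h5:0  h6:0 ⇒ 20.
Leveled (M@1, N@2, O@1, P@2, Q@5, R@3): h1:7  h2:7  h3:8  h4:6  h5:8  h6:8 ⇒ 8.
Reduction 20 − 8 = 12.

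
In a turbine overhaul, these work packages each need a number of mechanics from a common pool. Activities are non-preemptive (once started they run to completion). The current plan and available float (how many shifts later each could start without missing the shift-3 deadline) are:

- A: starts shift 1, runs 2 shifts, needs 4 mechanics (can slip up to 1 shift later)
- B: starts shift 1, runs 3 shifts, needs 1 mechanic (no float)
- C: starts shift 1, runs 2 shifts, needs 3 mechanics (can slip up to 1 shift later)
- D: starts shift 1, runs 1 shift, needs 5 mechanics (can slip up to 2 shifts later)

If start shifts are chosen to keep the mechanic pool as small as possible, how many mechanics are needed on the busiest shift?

8

Early-start (A@1, B@1, C@1, D@1) gives peak 13: s1:13  s2:8  s3:1.
Shift D→3.
Schedule A@1, B@1, C@1, D@3: s1:8  s2:8  s3:6 — peak 8.
Total mechanic-shifts = 22 over 3 shifts ⇒ peak ≥ ⌈22/3⌉ = 8, so 8 is optimal.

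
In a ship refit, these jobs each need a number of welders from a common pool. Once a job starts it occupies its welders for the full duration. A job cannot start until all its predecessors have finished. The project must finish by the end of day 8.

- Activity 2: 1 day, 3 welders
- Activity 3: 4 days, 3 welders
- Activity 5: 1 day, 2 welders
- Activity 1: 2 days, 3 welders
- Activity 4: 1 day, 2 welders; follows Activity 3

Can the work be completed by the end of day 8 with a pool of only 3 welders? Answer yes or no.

no

Total welder-days = 25; over 8 days the average is 25/8 > 3, so some day must exceed 3.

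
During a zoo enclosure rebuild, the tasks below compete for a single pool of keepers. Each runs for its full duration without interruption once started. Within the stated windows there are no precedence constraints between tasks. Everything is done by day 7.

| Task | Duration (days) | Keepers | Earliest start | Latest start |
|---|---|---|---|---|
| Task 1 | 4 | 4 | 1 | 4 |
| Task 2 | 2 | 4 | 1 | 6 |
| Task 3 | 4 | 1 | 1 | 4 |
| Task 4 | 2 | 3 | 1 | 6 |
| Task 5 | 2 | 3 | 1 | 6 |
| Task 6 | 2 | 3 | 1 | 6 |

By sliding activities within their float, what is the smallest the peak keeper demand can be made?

8

Early-start (Task 1@1, Task 2@1, Task 3@1, Task 4@1, Task 5@1, Task 6@1) gives peak 18: d1:18  d2:18  d3:5  d4:5  d5:0  d6:0  d7:0.
Shift Task 3→3, Task 4→3, Task 5→5, Task 6→5.
Schedule Task 1@1, Task 2@1, Task 3@3, Task 4@3, Task 5@5, Task 6@5: d1:8  d2:8  d3:8  d4:8  d5:7  d6:7  d7:0 — peak 8.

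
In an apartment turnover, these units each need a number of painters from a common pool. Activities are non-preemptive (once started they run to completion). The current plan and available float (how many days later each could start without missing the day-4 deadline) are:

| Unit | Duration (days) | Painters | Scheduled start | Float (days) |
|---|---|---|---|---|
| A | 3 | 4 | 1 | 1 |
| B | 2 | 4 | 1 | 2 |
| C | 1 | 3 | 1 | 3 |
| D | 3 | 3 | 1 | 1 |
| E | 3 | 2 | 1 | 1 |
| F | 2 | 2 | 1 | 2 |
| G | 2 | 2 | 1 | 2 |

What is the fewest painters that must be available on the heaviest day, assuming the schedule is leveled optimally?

13

Early-start (A@1, B@1, C@1, D@1, E@1, F@1, G@1) gives peak 20: d1:20  d2:17  d3:9  d4:0.
Shift D→2, F→3, G→3.
Schedule A@1, B@1, C@1, D@2, E@1, F@3, G@3: d1:13  d2:13  d3:13  d4:7 — peak 13.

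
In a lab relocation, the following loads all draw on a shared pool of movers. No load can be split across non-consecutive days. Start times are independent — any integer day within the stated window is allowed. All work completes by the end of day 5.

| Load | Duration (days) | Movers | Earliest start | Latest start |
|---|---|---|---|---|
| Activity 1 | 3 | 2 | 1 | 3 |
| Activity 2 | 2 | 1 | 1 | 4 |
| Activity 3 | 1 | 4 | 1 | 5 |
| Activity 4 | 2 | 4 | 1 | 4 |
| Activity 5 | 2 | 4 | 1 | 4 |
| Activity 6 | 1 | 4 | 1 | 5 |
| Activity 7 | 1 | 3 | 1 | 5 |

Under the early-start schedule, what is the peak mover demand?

22

Early-start schedule: Activity 1@1, Activity 2@1, Activity 3@1, Activity 4@1, Activity 5@1, Activity 6@1, Activity 7@1.
Load per day: day 1: 22, day 2: 11, day 3: 2, day 4: 0, day 5: 0.
Peak is 22.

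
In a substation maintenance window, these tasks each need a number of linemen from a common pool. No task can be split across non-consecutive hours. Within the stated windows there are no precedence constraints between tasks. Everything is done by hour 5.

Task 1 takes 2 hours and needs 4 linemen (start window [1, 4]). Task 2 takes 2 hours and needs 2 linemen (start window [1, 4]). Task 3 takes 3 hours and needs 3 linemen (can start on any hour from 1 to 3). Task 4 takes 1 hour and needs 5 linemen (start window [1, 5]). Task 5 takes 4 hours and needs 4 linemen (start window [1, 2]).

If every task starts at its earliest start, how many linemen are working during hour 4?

4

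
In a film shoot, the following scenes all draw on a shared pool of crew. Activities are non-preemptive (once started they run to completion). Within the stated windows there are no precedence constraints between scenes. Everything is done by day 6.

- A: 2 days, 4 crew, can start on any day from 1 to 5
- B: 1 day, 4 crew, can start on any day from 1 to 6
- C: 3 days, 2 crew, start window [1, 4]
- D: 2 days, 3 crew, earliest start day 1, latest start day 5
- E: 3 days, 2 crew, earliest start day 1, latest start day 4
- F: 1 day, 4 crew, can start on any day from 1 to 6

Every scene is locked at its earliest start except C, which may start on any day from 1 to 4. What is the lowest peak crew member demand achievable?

17

C@1: d1:19  d2:11  d3:4  d4:0  d5:0  d6:0 → peak 19
C@2: d1:17  d2:11  d3:4  d4:2  d5:0  d6:0 → peak 17
C@3: d1:17  d2:9  d3:4  d4:2  d5:2  d6:0 → peak 17
C@4: d1:17  d2:9  d3:2  d4:2  d5:2  d6:2 → peak 17
Best is C@2, peak 17.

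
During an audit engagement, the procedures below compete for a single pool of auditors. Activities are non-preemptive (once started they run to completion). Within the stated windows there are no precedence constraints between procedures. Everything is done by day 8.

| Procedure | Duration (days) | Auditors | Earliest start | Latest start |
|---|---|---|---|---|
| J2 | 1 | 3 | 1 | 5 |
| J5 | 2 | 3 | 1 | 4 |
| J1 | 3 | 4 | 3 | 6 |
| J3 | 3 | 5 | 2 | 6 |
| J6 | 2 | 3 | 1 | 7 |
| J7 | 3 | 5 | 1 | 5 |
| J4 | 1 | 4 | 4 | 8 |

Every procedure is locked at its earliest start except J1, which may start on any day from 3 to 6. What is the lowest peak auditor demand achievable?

J1@3: d1:14  d2:16  d3:14  d4:13  d5:4  d6:0  d7:0  d8:0 → peak 16
J1@4: d1:14  d2:16  d3:10  d4:13  d5:4  d6:4  d7:0  d8:0 → peak 16
J1@5: d1:14  d2:16  d3:10  d4:9  d5:4  d6:4  d7:4  d8:0 → peak 16
J1@6: d1:14  d2:16  d3:10  d4:9  d5:0  d6:4  d7:4  d8:4 → peak 16
Best is J1@3, peak 16.

16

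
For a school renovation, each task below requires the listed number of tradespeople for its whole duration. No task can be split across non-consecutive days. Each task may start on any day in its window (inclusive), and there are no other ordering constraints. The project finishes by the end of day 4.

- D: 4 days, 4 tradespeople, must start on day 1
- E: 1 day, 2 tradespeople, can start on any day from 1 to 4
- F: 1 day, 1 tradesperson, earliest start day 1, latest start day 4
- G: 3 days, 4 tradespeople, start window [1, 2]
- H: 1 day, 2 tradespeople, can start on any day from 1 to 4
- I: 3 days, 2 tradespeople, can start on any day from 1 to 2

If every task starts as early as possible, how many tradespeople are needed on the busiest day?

Early-start schedule: D@1, E@1, F@1, G@1, H@1, I@1.
Load per day: day 1: 15, day 2: 10, day 3: 10, day 4: 4.
Peak is 15.

15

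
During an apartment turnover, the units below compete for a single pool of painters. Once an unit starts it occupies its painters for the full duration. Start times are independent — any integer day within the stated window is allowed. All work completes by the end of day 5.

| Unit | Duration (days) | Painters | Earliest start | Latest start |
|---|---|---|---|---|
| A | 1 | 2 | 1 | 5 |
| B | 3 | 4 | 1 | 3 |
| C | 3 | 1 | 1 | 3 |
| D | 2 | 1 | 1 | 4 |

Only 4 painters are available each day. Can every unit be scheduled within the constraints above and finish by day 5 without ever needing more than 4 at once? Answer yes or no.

no

The minimum achievable peak is 5; 4 < 5, so no feasible schedule stays within the cap.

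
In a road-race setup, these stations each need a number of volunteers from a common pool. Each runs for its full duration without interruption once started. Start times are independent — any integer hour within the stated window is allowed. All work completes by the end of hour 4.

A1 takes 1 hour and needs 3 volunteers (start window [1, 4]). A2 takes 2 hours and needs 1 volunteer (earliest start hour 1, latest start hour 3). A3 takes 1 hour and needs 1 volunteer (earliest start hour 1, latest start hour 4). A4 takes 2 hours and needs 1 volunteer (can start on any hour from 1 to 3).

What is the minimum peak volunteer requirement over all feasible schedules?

3

Early-start (A1@1, A2@1, A3@1, A4@1) gives peak 6: h1:6  h2:2  h3:0  h4:0.
Shift A2→2, A3→2, A4→2.
Schedule A1@1, A2@2, A3@2, A4@2: h1:3  h2:3  h3:2  h4:0 — peak 3.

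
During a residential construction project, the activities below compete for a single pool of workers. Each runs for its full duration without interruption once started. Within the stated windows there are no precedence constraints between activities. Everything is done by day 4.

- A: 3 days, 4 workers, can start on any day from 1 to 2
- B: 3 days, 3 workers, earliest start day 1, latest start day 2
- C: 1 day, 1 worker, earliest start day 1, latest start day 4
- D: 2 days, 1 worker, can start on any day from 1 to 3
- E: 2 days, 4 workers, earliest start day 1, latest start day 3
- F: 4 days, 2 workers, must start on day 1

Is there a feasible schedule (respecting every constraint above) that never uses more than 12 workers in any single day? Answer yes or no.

no

The minimum achievable peak is 13; 12 < 13, so no feasible schedule stays within the cap.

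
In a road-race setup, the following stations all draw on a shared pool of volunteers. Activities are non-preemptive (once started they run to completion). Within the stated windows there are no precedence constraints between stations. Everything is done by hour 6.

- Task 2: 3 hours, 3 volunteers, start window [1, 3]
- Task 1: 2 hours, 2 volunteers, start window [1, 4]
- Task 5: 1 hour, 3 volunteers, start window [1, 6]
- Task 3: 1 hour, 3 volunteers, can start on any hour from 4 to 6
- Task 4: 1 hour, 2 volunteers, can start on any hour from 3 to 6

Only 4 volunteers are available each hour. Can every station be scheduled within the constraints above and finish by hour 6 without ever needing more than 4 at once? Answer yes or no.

no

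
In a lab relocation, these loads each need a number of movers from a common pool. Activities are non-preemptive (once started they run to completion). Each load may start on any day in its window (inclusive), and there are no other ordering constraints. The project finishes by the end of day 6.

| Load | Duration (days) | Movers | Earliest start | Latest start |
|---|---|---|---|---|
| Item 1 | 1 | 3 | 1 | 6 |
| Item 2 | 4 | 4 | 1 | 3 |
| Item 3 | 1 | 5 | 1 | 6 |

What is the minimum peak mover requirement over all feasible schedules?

5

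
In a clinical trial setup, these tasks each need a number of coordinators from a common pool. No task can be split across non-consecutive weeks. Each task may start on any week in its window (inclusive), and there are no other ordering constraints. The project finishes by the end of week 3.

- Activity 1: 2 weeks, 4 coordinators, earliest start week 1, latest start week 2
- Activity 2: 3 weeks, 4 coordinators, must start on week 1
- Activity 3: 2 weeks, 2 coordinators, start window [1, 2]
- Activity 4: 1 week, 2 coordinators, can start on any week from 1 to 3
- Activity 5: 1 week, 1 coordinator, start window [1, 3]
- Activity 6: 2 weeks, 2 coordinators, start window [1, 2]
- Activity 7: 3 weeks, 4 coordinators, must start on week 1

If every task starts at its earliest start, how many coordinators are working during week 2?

16

At early start, week 2 has: Activity 1, Activity 2, Activity 3, Activity 6, Activity 7.
Demand: 4 + 4 + 2 + 2 + 4 = 16.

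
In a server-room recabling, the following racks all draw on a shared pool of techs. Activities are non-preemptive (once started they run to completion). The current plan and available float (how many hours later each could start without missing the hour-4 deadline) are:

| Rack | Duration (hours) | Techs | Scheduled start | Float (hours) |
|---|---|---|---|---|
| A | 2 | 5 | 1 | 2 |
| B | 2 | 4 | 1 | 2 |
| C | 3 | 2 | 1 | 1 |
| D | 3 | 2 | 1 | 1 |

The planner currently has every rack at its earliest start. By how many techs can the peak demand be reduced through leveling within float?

4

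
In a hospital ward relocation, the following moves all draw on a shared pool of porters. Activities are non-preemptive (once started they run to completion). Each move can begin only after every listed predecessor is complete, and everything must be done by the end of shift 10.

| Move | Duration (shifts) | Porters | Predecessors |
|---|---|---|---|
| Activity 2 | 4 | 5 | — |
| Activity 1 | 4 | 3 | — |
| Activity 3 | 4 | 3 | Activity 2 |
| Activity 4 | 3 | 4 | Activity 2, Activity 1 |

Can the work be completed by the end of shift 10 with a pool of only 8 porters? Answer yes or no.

yes

Schedule Activity 2@1, Activity 1@1, Activity 3@5, Activity 4@5: s1:8  s2:8  s3:8  s4:8  s5:7  s6:7  s7:7  s8:3  s9:0  s10:0 — peak 8 ≤ 8.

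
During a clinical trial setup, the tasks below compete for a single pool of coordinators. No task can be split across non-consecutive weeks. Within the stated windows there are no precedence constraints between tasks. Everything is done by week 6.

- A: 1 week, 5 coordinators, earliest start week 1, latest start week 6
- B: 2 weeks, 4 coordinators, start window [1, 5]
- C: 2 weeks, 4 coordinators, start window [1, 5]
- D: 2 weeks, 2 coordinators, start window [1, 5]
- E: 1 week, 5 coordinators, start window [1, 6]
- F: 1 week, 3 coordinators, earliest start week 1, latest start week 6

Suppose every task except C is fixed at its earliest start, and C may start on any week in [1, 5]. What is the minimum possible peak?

C@1: w1:23  w2:10  w3:0  w4:0  w5:0  w6:0 → peak 23
C@2: w1:19  w2:10  w3:4  w4:0  w5:0  w6:0 → peak 19
C@3: w1:19  w2:6  w3:4  w4:4  w5:0  w6:0 → peak 19
C@4: w1:19  w2:6  w3:0  w4:4  w5:4  w6:0 → peak 19
C@5: w1:19  w2:6  w3:0  w4:0  w5:4  w6:4 → peak 19
Best is C@2, peak 19.

19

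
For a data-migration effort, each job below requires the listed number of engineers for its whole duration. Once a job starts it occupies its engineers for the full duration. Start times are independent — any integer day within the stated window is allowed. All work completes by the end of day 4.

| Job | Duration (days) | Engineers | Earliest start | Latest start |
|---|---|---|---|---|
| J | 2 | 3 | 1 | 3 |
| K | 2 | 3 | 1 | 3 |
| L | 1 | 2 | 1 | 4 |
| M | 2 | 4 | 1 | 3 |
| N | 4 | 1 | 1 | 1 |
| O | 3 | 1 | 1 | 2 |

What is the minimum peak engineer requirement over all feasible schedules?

Early-start (J@1, K@1, L@1, M@1, N@1, O@1) gives peak 14: d1:14  d2:12  d3:2  d4:1.
Shift L→3, M→3.
Schedule J@1, K@1, L@3, M@3, N@1, O@1: d1:8  d2:8  d3:8  d4:5 — peak 8.
Total engineer-days = 29 over 4 days ⇒ peak ≥ ⌈29/4⌉ = 8, so 8 is optimal.

8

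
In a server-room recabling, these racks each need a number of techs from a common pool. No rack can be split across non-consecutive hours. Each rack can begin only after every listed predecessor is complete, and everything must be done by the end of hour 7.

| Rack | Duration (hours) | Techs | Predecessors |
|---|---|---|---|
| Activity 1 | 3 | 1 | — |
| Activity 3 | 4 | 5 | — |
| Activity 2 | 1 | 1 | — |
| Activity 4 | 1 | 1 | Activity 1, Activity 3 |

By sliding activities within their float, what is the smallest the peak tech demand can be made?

6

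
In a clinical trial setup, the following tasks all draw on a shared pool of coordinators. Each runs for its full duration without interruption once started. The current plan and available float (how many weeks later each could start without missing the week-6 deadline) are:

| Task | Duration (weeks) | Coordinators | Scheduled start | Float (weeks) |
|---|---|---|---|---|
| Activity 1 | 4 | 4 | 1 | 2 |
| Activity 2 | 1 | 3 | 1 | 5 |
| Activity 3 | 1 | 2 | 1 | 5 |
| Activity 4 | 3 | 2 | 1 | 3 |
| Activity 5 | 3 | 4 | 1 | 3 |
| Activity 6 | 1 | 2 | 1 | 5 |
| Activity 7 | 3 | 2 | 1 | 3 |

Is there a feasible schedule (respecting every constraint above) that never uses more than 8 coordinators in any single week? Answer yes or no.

yes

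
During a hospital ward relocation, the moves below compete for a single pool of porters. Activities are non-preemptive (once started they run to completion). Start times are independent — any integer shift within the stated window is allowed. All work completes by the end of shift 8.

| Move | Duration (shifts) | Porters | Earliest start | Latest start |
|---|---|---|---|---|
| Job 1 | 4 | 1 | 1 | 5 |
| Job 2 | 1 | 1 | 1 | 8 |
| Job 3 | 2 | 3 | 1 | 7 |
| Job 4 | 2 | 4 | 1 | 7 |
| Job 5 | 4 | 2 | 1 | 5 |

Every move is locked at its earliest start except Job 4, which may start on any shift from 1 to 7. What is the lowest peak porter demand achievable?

Job 4@1: s1:11  s2:10  s3:3  s4:3  s5:0  s6:0  s7:0  s8:0 → peak 11
Job 4@2: s1:7  s2:10  s3:7  s4:3  s5:0  s6:0  s7:0  s8:0 → peak 10
Job 4@3: s1:7  s2:6  s3:7  s4:7  s5:0  s6:0  s7:0  s8:0 → peak 7
Job 4@4: s1:7  s2:6  s3:3  s4:7  s5:4  s6:0  s7:0  s8:0 → peak 7
Job 4@5: s1:7  s2:6  s3:3  s4:3  s5:4  s6:4  s7:0  s8:0 → peak 7
Job 4@6: s1:7  s2:6  s3:3  s4:3  s5:0  s6:4  s7:4  s8:0 → peak 7
Job 4@7: s1:7  s2:6  s3:3  s4:3  s5:0  s6:0  s7:4  s8:4 → peak 7
Best is Job 4@3, peak 7.

7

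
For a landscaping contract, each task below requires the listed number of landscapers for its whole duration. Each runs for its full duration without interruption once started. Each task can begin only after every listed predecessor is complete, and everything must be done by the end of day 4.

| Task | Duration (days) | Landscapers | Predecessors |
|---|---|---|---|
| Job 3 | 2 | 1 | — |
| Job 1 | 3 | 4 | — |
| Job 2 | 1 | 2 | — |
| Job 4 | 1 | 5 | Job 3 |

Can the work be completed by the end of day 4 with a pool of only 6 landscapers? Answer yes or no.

yes

Schedule Job 3@1, Job 1@1, Job 2@3, Job 4@4: d1:5  d2:5  d3:6  d4:5 — peak 6 ≤ 6.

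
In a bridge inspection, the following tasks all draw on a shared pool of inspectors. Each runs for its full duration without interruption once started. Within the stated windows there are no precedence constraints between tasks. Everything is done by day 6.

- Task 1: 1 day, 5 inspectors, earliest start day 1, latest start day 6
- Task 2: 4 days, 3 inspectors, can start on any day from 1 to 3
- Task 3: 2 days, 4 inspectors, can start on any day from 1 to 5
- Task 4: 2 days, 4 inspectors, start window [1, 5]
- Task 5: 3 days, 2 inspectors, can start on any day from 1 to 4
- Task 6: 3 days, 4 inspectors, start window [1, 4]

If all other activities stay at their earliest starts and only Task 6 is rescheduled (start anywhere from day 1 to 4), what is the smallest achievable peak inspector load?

Task 6@1: d1:22  d2:17  d3:9  d4:3  d5:0  d6:0 → peak 22
Task 6@2: d1:18  d2:17  d3:9  d4:7  d5:0  d6:0 → peak 18
Task 6@3: d1:18  d2:13  d3:9  d4:7  d5:4  d6:0 → peak 18
Task 6@4: d1:18  d2:13  d3:5  d4:7  d5:4  d6:4 → peak 18
Best is Task 6@2, peak 18.

18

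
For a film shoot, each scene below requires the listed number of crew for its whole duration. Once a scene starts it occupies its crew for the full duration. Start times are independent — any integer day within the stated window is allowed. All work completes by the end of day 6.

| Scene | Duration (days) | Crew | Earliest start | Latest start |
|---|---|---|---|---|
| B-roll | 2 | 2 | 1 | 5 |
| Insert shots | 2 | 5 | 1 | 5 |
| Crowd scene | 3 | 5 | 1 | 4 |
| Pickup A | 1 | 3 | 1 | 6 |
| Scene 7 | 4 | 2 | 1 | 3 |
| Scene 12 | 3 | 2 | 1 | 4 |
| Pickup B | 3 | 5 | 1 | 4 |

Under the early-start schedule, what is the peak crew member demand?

Early-start schedule: B-roll@1, Insert shots@1, Crowd scene@1, Pickup A@1, Scene 7@1, Scene 12@1, Pickup B@1.
Load per day: day 1: 24, day 2: 21, day 3: 14, day 4: 2, day 5: 0, day 6: 0.
Peak is 24.

24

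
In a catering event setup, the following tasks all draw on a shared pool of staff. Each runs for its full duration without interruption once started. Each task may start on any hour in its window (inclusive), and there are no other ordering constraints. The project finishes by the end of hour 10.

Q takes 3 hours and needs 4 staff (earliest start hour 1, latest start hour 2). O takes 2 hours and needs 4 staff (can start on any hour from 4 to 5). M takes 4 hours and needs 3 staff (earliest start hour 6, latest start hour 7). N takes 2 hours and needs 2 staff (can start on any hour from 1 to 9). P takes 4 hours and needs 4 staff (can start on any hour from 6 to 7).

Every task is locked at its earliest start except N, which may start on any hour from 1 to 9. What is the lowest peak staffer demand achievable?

N@1: h1:6  h2:6  h3:4  h4:4  h5:4  h6:7  h7:7  h8:7  h9:7  h10:0 → peak 7
N@2: h1:4  h2:6  h3:6  h4:4  h5:4  h6:7  h7:7  h8:7  h9:7  h10:0 → peak 7
N@3: h1:4  h2:4  h3:6  h4:6  h5:4  h6:7  h7:7  h8:7  h9:7  h10:0 → peak 7
N@4: h1:4  h2:4  h3:4  h4:6  h5:6  h6:7  h7:7  h8:7  h9:7  h10:0 → peak 7
N@5: h1:4  h2:4  h3:4  h4:4  h5:6  h6:9  h7:7  h8:7  h9:7  h10:0 → peak 9
N@6: h1:4  h2:4  h3:4  h4:4  h5:4  h6:9  h7:9  h8:7  h9:7  h10:0 → peak 9
N@7: h1:4  h2:4  h3:4  h4:4  h5:4  h6:7  h7:9  h8:9  h9:7  h10:0 → peak 9
N@8: h1:4  h2:4  h3:4  h4:4  h5:4  h6:7  h7:7  h8:9  h9:9  h10:0 → peak 9
N@9: h1:4  h2:4  h3:4  h4:4  h5:4  h6:7  h7:7  h8:7  h9:9  h10:2 → peak 9
Best is N@1, peak 7.

7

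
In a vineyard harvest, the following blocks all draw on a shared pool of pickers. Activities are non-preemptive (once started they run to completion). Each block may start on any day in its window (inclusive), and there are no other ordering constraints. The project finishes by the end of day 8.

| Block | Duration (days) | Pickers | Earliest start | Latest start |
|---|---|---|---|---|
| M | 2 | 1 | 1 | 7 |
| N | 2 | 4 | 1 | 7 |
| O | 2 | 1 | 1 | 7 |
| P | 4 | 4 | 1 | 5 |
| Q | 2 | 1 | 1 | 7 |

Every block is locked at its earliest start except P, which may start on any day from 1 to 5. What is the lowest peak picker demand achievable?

P@1: d1:11  d2:11  d3:4  d4:4  d5:0  d6:0  d7:0  d8:0 → peak 11
P@2: d1:7  d2:11  d3:4  d4:4  d5:4  d6:0  d7:0  d8:0 → peak 11
P@3: d1:7  d2:7  d3:4  d4:4  d5:4  d6:4  d7:0  d8:0 → peak 7
P@4: d1:7  d2:7  d3:0  d4:4  d5:4  d6:4  d7:4  d8:0 → peak 7
P@5: d1:7  d2:7  d3:0  d4:0  d5:4  d6:4  d7:4  d8:4 → peak 7
Best is P@3, peak 7.

7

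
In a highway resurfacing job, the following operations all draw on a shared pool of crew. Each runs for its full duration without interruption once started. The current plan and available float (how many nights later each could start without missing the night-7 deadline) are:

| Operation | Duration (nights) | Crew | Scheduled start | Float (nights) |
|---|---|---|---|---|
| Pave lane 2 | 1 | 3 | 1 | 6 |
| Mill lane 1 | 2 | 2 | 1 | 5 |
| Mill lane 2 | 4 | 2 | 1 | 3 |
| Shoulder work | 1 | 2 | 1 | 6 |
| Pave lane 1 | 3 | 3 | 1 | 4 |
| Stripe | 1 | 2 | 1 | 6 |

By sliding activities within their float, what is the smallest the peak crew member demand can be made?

Early-start (Pave lane 2@1, Mill lane 1@1, Mill lane 2@1, Shoulder work@1, Pave lane 1@1, Stripe@1) gives peak 14: n1:14  n2:7  n3:5  n4:2  n5:0  n6:0  n7:0.
Shift Mill lane 2→2, Shoulder work→3, Pave lane 1→4, Stripe→6.
Schedule Pave lane 2@1, Mill lane 1@1, Mill lane 2@2, Shoulder work@3, Pave lane 1@4, Stripe@6: n1:5  n2:4  n3:4  n4:5  n5:5  n6:5  n7:0 — peak 5.

5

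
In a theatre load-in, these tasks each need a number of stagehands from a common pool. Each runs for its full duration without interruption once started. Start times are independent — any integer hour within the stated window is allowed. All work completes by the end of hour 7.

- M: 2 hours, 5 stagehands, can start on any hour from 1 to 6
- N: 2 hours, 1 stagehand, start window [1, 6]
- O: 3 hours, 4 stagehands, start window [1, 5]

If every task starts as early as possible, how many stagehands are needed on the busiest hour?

Early-start schedule: M@1, N@1, O@1.
Load per hour: hour 1: 10, hour 2: 10, hour 3: 4, hour 4: 0, hour 5: 0, hour 6: 0, hour 7: 0.
Peak is 10.

10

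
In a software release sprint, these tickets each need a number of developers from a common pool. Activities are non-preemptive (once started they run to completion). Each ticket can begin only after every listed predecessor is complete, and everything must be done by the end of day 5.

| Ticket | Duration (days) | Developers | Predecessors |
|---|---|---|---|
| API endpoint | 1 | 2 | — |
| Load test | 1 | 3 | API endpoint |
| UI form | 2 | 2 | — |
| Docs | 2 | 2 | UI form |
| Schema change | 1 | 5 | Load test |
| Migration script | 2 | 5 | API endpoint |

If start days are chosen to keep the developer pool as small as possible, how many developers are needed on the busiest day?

7

Early-start (API endpoint@1, Load test@2, UI form@1, Docs@3, Schema change@3, Migration script@2) gives peak 12: d1:4  d2:10  d3:12  d4:2  d5:0.
Shift Migration script→4.
Schedule API endpoint@1, Load test@2, UI form@1, Docs@3, Schema change@3, Migration script@4: d1:4  d2:5  d3:7  d4:7  d5:5 — peak 7.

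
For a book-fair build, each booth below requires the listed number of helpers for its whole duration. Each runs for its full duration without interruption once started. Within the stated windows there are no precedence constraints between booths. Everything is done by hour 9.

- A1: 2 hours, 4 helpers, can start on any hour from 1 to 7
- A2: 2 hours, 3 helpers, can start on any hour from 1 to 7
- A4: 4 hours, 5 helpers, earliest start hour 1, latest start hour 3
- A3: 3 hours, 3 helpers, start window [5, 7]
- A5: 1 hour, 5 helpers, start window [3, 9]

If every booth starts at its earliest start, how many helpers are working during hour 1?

12

At early start, hour 1 has: A1, A2, A4.
Demand: 4 + 3 + 5 = 12.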